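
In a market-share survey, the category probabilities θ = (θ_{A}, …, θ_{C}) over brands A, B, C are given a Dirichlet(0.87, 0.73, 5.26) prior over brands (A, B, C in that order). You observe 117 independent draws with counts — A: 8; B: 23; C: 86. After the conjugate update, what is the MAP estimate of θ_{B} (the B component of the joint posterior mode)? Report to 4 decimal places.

The Dirichlet prior is conjugate to the Multinomial likelihood: each posterior αⱼ = prior αⱼ + observed count nⱼ.
Posterior concentration: (8.87, 23.73, 91.26), total = 123.86.
Joint mode component: (α_{B}−1)/(Σα−K) = 22.73/120.86 = 0.1881.

0.1881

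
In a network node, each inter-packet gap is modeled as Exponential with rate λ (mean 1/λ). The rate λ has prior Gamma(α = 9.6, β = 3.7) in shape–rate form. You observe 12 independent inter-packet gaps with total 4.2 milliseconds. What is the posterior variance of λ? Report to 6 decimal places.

0.346098

With a Gamma(shape α, rate β) prior on the exponential rate λ, the posterior after n observations with total T = Σxᵢ is Gamma(α+n, β+T).
Posterior: Gamma(9.6+12, 3.7+4.2) = Gamma(21.6, 7.9).
Var = α/β² = 0.346098.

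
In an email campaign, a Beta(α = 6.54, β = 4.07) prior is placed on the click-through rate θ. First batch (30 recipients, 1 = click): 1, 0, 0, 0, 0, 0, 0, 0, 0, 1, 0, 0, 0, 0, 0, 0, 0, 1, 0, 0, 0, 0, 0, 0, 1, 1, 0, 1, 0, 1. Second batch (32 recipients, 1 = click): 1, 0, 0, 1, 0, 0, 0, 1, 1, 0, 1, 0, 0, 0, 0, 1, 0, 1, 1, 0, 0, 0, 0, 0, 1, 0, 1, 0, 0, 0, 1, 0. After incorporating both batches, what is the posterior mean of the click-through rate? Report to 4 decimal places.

0.3380

The Beta prior is conjugate to a Binomial/Bernoulli likelihood; the update adds successes to α and failures to β.
After batch 1: Beta(6.54+7, 4.07+23) = Beta(13.54, 27.07).
After batch 2: Beta(13.54+11, 27.07+21) = Beta(24.54, 48.07).
Posterior mean = α/(α+β) = 24.54/72.61 = 0.3380.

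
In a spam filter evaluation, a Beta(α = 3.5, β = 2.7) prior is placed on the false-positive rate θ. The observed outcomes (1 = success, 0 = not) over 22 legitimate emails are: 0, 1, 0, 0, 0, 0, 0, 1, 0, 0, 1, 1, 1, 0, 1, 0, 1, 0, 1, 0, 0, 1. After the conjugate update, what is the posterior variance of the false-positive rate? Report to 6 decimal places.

The Beta prior is conjugate to a Binomial/Bernoulli likelihood; the update adds successes to α and failures to β.
Posterior: Beta(α+k, β+n−k) = Beta(3.5+9, 2.7+13) = Beta(12.5, 15.7).
Var = αβ/((α+β)²(α+β+1)) = 12.5·15.7/(28.2²·29.2) = 0.008451.

0.008451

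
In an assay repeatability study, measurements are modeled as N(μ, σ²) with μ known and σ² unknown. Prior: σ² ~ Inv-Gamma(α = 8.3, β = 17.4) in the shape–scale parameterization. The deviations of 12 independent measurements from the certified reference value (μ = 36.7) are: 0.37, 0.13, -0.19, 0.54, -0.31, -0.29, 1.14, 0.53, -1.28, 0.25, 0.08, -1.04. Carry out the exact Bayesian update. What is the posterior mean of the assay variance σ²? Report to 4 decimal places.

1.4974

With known mean μ and an Inverse-Gamma(α, β) prior on σ², the Normal likelihood is conjugate: posterior is Inv-Gamma(α + n/2, β + Σ(xᵢ−μ)²/2).
Σ(xᵢ−μ)² = (0.37)² + (0.13)² + (-0.19)² + (0.54)² + (-0.31)² + (-0.29)² + (1.14)² + (0.53)² + (-1.28)² + (0.25)² + (0.08)² + (-1.04)² = 5.0311.
Posterior: Inv-Gamma(8.3 + 12/2, 17.4 + 5.0311/2) = Inv-Gamma(14.30, 19.91555).
E[σ²|data] = β/(α−1) = 19.91555/13.30 = 1.4974.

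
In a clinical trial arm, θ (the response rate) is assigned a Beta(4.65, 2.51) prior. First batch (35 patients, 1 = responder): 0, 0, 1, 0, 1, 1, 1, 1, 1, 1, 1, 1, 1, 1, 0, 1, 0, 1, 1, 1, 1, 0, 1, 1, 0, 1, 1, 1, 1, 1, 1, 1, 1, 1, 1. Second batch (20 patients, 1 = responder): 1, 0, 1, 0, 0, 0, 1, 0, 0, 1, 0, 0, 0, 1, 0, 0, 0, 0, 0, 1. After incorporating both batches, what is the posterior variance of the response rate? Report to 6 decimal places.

The Beta prior is conjugate to a Binomial/Bernoulli likelihood; the update adds successes to α and failures to β.
After batch 1: Beta(4.65+28, 2.51+7) = Beta(32.65, 9.51).
After batch 2: Beta(32.65+6, 9.51+14) = Beta(38.65, 23.51).
Var = αβ/((α+β)²(α+β+1)) = 38.65·23.51/(62.16²·63.16) = 0.003723.

0.003723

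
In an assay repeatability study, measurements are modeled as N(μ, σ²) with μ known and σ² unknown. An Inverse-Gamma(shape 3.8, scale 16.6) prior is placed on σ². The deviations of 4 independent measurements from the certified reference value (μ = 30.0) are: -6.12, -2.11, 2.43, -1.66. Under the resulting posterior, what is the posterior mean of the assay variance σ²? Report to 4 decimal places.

8.7257

With known mean μ and an Inverse-Gamma(α, β) prior on σ², the Normal likelihood is conjugate: posterior is Inv-Gamma(α + n/2, β + Σ(xᵢ−μ)²/2).
Σ(xᵢ−μ)² = (-6.12)² + (-2.11)² + (2.43)² + (-1.66)² = 50.5670.
Posterior: Inv-Gamma(3.8 + 4/2, 16.6 + 50.5670/2) = Inv-Gamma(5.80, 41.88350).
E[σ²|data] = β/(α−1) = 41.88350/4.80 = 8.7257.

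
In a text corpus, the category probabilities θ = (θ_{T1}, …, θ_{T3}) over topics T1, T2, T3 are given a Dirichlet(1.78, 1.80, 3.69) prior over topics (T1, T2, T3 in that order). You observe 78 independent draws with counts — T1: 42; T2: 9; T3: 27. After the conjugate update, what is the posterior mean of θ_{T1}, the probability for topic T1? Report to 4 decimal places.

0.5134

The Dirichlet prior is conjugate to the Multinomial likelihood: each posterior αⱼ = prior αⱼ + observed count nⱼ.
Posterior concentration: (43.78, 10.80, 30.69), total = 85.27.
E[θ_{T1}|data] = α_{T1}/Σα = 43.78/85.27 = 0.5134.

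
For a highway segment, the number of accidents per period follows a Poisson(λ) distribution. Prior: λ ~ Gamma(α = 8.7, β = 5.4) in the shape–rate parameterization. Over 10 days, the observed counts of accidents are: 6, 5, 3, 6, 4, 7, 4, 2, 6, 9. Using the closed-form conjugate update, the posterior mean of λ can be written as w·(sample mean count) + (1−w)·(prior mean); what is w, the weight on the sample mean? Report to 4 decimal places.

0.6494

With a Gamma(shape α, rate β) prior, the Poisson likelihood is conjugate: the posterior is Gamma(α + ΣXᵢ, β + n).
Posterior mean = (α₀+S)/(β₀+n) = [n/(β₀+n)]·(S/n) + [β₀/(β₀+n)]·(α₀/β₀), so only n and β₀ enter the weight.
Weight on data w = n/(β₀+n) = 10/(5.4+10) = 10/15.4 = 0.6494.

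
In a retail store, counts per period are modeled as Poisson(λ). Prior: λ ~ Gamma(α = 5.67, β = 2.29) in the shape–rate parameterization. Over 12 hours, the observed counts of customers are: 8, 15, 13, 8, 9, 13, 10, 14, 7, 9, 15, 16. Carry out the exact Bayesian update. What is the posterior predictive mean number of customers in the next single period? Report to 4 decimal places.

9.9839

With a Gamma(shape α, rate β) prior, the Poisson likelihood is conjugate: the posterior is Gamma(α + ΣXᵢ, β + n).
Sum of counts S = 137 over n = 12 hours.
Posterior: Gamma(α+S, β+n) = Gamma(5.67+137, 2.29+12) = Gamma(142.67, 14.29).
The predictive distribution for one future period is NegBinom with mean α/β = 9.9839.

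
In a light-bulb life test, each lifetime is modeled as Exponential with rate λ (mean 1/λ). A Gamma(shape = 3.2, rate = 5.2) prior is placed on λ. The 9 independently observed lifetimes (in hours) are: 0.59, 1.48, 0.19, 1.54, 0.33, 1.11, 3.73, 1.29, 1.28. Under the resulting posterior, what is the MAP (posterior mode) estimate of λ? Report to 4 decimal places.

0.6691

With a Gamma(shape α, rate β) prior on the exponential rate λ, the posterior after n observations with total T = Σxᵢ is Gamma(α+n, β+T).
Sum of observations T = 11.54 hours; n = 9.
Posterior: Gamma(3.2+9, 5.2+11.54) = Gamma(12.2, 16.74).
Mode = (α−1)/β = 0.6691.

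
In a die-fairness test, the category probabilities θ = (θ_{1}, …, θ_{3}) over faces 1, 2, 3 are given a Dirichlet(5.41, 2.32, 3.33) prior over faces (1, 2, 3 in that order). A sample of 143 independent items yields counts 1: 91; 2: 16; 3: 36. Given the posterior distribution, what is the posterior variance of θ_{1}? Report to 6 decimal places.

0.001510

The Dirichlet prior is conjugate to the Multinomial likelihood: each posterior αⱼ = prior αⱼ + observed count nⱼ.
Posterior concentration: (96.41, 18.32, 39.33), total = 154.06.
Var[θ_j] = α_j(Σα−α_j)/((Σα)²(Σα+1)) = 96.41·57.65/(154.06²·155.06) = 0.001510.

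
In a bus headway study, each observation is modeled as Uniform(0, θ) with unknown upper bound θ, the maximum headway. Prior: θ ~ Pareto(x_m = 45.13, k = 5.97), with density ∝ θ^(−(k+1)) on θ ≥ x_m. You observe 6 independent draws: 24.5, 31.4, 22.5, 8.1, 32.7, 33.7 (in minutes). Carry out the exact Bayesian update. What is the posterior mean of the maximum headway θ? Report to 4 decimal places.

49.2439

A Pareto(scale x_m, shape k) prior on the upper bound θ of Uniform(0, θ) is conjugate: posterior is Pareto(max(x_m, max xᵢ), k + n).
Sample maximum = 33.7; prior scale x_m = 45.13 → posterior scale = max = 45.13.
Posterior shape = 5.97 + 6 = 11.97.
E[θ|data] = k·x_m/(k−1) = 11.97·45.13/10.97 = 49.2439.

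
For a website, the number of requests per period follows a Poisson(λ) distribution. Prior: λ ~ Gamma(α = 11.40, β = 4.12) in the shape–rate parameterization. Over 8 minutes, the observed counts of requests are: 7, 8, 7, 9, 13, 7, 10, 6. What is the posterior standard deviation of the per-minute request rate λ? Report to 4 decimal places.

0.7306

With a Gamma(shape α, rate β) prior, the Poisson likelihood is conjugate: the posterior is Gamma(α + ΣXᵢ, β + n).
Sum of counts S = 67 over n = 8 minutes.
Posterior: Gamma(α+S, β+n) = Gamma(11.40+67, 4.12+8) = Gamma(78.40, 12.12).
SD = √α/β = √78.40/12.12 = 0.7306.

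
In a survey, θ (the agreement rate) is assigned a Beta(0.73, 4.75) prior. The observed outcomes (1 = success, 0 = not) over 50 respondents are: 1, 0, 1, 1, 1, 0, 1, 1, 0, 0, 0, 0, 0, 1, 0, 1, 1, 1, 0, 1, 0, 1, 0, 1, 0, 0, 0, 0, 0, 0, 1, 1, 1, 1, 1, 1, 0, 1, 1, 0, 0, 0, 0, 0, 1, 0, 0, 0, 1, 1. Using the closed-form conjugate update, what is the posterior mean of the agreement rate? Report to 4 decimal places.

The Beta prior is conjugate to a Binomial/Bernoulli likelihood; the update adds successes to α and failures to β.
Posterior: Beta(α+k, β+n−k) = Beta(0.73+24, 4.75+26) = Beta(24.73, 30.75).
Posterior mean = α/(α+β) = 24.73/55.48 = 0.4457.

0.4457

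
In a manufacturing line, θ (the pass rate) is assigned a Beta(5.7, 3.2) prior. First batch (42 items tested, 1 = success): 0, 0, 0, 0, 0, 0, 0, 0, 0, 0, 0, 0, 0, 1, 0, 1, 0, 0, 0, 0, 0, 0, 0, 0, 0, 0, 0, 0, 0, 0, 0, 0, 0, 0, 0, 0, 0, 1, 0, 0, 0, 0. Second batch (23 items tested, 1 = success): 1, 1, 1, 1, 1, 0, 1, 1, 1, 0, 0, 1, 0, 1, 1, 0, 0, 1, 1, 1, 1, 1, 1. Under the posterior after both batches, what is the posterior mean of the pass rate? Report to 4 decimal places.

0.3478

The Beta prior is conjugate to a Binomial/Bernoulli likelihood; the update adds successes to α and failures to β.
After batch 1: Beta(5.7+3, 3.2+39) = Beta(8.7, 42.2).
After batch 2: Beta(8.7+17, 42.2+6) = Beta(25.7, 48.2).
Posterior mean = α/(α+β) = 25.7/73.9 = 0.3478.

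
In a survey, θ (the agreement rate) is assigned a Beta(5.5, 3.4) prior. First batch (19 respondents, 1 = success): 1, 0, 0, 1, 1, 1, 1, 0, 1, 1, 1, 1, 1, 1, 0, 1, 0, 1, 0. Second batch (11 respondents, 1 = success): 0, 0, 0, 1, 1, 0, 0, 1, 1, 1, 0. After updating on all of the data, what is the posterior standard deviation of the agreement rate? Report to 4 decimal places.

0.0774

The Beta prior is conjugate to a Binomial/Bernoulli likelihood; the update adds successes to α and failures to β.
After batch 1: Beta(5.5+13, 3.4+6) = Beta(18.5, 9.4).
After batch 2: Beta(18.5+5, 9.4+6) = Beta(23.5, 15.4).
Var = αβ/((α+β)²(α+β+1)) = 23.5·15.4/(38.9²·39.9) = 0.00599400; SD = √0.00599400 = 0.0774.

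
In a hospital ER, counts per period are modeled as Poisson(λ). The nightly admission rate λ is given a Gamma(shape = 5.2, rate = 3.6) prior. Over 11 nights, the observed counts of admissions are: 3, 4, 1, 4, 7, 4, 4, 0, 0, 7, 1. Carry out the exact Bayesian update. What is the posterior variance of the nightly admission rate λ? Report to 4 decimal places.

With a Gamma(shape α, rate β) prior, the Poisson likelihood is conjugate: the posterior is Gamma(α + ΣXᵢ, β + n).
Sum of counts S = 35 over n = 11 nights.
Posterior: Gamma(α+S, β+n) = Gamma(5.2+35, 3.6+11) = Gamma(40.2, 14.6).
Var = α/β² = 40.2/14.6² = 0.1886.

0.1886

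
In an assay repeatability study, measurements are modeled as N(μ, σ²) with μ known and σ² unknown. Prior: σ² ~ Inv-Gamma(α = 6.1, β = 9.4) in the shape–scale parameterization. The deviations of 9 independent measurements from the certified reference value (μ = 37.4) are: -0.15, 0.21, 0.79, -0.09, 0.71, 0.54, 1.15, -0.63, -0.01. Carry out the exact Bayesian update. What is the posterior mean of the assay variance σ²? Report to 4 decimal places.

With known mean μ and an Inverse-Gamma(α, β) prior on σ², the Normal likelihood is conjugate: posterior is Inv-Gamma(α + n/2, β + Σ(xᵢ−μ)²/2).
Σ(xᵢ−μ)² = (-0.15)² + (0.21)² + (0.79)² + (-0.09)² + (0.71)² + (0.54)² + (1.15)² + (-0.63)² + (-0.01)² = 3.2140.
Posterior: Inv-Gamma(6.1 + 9/2, 9.4 + 3.2140/2) = Inv-Gamma(10.60, 11.00700).
E[σ²|data] = β/(α−1) = 11.00700/9.60 = 1.1466.

1.1466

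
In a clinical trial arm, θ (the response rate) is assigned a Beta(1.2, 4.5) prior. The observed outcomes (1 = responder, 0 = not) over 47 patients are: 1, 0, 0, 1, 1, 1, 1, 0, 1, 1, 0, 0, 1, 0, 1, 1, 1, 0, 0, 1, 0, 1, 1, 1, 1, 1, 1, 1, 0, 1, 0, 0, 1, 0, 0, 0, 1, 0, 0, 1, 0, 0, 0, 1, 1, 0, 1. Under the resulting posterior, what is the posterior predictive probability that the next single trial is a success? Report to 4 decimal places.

The Beta prior is conjugate to a Binomial/Bernoulli likelihood; the update adds successes to α and failures to β.
Posterior: Beta(α+k, β+n−k) = Beta(1.2+26, 4.5+21) = Beta(27.2, 25.5).
For a single future Bernoulli trial, P(success | data) = α/(α+β) = 0.5161.

0.5161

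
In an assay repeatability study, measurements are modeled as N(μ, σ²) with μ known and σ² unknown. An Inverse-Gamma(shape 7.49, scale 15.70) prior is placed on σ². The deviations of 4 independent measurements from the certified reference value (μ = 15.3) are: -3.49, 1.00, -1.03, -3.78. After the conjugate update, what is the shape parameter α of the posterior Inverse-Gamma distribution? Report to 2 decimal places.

9.49

With known mean μ and an Inverse-Gamma(α, β) prior on σ², the Normal likelihood is conjugate: posterior is Inv-Gamma(α + n/2, β + Σ(xᵢ−μ)²/2).
Σ(xᵢ−μ)² = (-3.49)² + (1.00)² + (-1.03)² + (-3.78)² = 28.5294.
Posterior: Inv-Gamma(7.49 + 4/2, 15.70 + 28.5294/2) = Inv-Gamma(9.49, 29.96470).
Posterior α = 9.49.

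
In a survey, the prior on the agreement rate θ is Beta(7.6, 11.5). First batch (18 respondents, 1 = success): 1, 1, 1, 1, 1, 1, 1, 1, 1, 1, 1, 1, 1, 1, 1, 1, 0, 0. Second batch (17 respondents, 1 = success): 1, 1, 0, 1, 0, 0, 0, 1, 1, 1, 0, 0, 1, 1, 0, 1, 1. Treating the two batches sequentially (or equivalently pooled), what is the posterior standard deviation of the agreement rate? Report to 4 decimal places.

0.0654

The Beta prior is conjugate to a Binomial/Bernoulli likelihood; the update adds successes to α and failures to β.
After batch 1: Beta(7.6+16, 11.5+2) = Beta(23.6, 13.5).
After batch 2: Beta(23.6+10, 13.5+7) = Beta(33.6, 20.5).
Var = αβ/((α+β)²(α+β+1)) = 33.6·20.5/(54.1²·55.1) = 0.00427117; SD = √0.00427117 = 0.0654.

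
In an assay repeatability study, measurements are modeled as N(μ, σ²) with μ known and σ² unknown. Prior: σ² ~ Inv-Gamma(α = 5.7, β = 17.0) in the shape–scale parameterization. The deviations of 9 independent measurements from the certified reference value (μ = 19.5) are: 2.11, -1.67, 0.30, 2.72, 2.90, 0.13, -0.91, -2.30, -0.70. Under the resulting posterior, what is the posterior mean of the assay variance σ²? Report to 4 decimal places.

3.4655

With known mean μ and an Inverse-Gamma(α, β) prior on σ², the Normal likelihood is conjugate: posterior is Inv-Gamma(α + n/2, β + Σ(xᵢ−μ)²/2).
Σ(xᵢ−μ)² = (2.11)² + (-1.67)² + (0.30)² + (2.72)² + (2.90)² + (0.13)² + (-0.91)² + (-2.30)² + (-0.70)² = 29.7644.
Posterior: Inv-Gamma(5.7 + 9/2, 17.0 + 29.7644/2) = Inv-Gamma(10.20, 31.88220).
E[σ²|data] = β/(α−1) = 31.88220/9.20 = 3.4655.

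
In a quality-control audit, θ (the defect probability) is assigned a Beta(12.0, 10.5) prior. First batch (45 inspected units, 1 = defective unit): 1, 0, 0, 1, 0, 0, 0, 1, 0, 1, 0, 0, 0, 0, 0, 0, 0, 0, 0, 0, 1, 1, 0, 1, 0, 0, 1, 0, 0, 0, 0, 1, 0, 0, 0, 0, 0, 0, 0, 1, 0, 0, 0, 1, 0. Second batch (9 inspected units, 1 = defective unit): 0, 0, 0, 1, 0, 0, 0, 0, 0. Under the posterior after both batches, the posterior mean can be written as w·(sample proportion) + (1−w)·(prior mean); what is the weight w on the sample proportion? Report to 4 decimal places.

The Beta prior is conjugate to a Binomial/Bernoulli likelihood; the update adds successes to α and failures to β.
Total number of inspected units: n = 45 + 9 = 54.
Posterior mean = (α₀+k)/(α₀+β₀+n) = [n/(α₀+β₀+n)]·(k/n) + [(α₀+β₀)/(α₀+β₀+n)]·α₀/(α₀+β₀), so only n and the prior enter the weight.
The weight on the data is w = n/(α₀+β₀+n) = 54/(12.0+10.5+54) = 54/76.5 = 0.7059.

0.7059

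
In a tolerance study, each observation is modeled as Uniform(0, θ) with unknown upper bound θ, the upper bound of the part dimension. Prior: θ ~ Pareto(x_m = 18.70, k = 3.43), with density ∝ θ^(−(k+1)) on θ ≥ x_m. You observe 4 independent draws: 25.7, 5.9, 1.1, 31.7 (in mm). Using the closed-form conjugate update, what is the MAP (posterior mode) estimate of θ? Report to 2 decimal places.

A Pareto(scale x_m, shape k) prior on the upper bound θ of Uniform(0, θ) is conjugate: posterior is Pareto(max(x_m, max xᵢ), k + n).
Sample maximum = 31.7; prior scale x_m = 18.70 → posterior scale = max = 31.70.
Posterior shape = 3.43 + 4 = 7.43.
The Pareto density is decreasing on [x_m, ∞), so the mode is x_m = 31.70.

31.70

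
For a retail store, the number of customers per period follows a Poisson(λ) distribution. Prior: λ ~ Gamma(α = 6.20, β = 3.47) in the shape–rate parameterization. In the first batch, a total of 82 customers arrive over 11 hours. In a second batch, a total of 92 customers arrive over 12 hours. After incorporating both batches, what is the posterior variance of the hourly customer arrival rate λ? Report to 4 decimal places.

0.2572

With a Gamma(shape α, rate β) prior, the Poisson likelihood is conjugate: the posterior is Gamma(α + ΣXᵢ, β + n).
After batch 1: Gamma(α+S, β+n) = Gamma(6.20+82, 3.47+11) = Gamma(88.20, 14.47).
After batch 2: Gamma(α+S, β+n) = Gamma(88.20+92, 14.47+12) = Gamma(180.20, 26.47).
Var = α/β² = 180.20/26.47² = 0.2572.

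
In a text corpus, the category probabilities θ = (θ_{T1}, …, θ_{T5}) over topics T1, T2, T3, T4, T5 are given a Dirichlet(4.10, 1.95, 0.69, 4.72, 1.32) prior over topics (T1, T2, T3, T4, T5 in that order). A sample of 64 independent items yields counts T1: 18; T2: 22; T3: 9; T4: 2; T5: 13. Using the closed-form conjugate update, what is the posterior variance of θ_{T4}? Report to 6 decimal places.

0.001027

The Dirichlet prior is conjugate to the Multinomial likelihood: each posterior αⱼ = prior αⱼ + observed count nⱼ.
Posterior concentration: (22.10, 23.95, 9.69, 6.72, 14.32), total = 76.78.
Var[θ_j] = α_j(Σα−α_j)/((Σα)²(Σα+1)) = 6.72·70.06/(76.78²·77.78) = 0.001027.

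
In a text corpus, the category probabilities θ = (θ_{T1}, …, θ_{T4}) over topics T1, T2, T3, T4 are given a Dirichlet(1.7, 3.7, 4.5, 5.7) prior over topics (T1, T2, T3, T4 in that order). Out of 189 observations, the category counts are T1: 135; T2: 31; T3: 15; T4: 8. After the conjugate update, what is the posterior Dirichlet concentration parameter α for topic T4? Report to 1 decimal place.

The Dirichlet prior is conjugate to the Multinomial likelihood: each posterior αⱼ = prior αⱼ + observed count nⱼ.
Posterior concentration: (136.7, 34.7, 19.5, 13.7), total = 204.6.
α_{T4} = 5.7 + 8 = 13.7.

13.7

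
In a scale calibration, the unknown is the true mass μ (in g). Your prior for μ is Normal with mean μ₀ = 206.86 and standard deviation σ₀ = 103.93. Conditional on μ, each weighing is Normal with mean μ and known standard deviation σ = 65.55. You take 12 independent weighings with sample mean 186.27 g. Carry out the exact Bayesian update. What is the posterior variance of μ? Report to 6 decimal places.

For Normal data with known variance σ², a Normal(μ₀, σ₀²) prior on μ is conjugate. Posterior precision = 1/σ₀² + n/σ²; posterior mean is the precision-weighted average of μ₀ and x̄.
σ₀² = 103.93² = 10801.4449, σ² = 65.55² = 4296.8025; σ² + n·σ₀² = 4296.8025 + 12·10801.4449 = 133914.1413.
Posterior precision = 1/σ₀² + n/σ² = 1/10801.4449 + 12/4296.8025 = (σ² + n·σ₀²)/(σ₀²σ²) = 133914.1413/(10801.4449·4296.8025); posterior variance σₙ² = σ₀²σ²/(σ² + n·σ₀²) = 10801.4449·4296.8025/133914.1413 = 346.577852.

346.577852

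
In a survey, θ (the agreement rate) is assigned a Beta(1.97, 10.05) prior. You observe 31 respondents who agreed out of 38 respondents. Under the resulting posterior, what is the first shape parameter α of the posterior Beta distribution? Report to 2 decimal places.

32.97

The Beta prior is conjugate to a Binomial/Bernoulli likelihood; the update adds successes to α and failures to β.
Posterior: Beta(α+k, β+n−k) = Beta(1.97+31, 10.05+7) = Beta(32.97, 17.05).
Posterior α = 32.97.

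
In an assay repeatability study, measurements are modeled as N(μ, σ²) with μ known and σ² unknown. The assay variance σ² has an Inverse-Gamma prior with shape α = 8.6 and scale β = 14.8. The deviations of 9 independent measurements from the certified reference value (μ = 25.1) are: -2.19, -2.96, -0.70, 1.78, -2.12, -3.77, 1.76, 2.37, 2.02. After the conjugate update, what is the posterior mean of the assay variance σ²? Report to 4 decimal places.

With known mean μ and an Inverse-Gamma(α, β) prior on σ², the Normal likelihood is conjugate: posterior is Inv-Gamma(α + n/2, β + Σ(xᵢ−μ)²/2).
Σ(xᵢ−μ)² = (-2.19)² + (-2.96)² + (-0.70)² + (1.78)² + (-2.12)² + (-3.77)² + (1.76)² + (2.37)² + (2.02)² = 48.7183.
Posterior: Inv-Gamma(8.6 + 9/2, 14.8 + 48.7183/2) = Inv-Gamma(13.10, 39.15915).
E[σ²|data] = β/(α−1) = 39.15915/12.10 = 3.2363.

3.2363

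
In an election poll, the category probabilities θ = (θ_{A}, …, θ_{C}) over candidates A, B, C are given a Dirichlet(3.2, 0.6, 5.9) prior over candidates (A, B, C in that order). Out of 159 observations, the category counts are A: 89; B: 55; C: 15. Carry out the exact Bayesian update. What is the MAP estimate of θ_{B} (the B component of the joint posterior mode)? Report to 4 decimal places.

0.3295

The Dirichlet prior is conjugate to the Multinomial likelihood: each posterior αⱼ = prior αⱼ + observed count nⱼ.
Posterior concentration: (92.2, 55.6, 20.9), total = 168.7.
Joint mode component: (α_{B}−1)/(Σα−K) = 54.6/165.7 = 0.3295.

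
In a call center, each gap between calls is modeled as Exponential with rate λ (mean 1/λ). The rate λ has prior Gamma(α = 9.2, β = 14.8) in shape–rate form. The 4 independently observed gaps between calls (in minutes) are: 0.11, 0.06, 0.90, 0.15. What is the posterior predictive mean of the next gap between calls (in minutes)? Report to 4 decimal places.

1.3131

With a Gamma(shape α, rate β) prior on the exponential rate λ, the posterior after n observations with total T = Σxᵢ is Gamma(α+n, β+T).
Sum of observations T = 1.22 minutes; n = 4.
Posterior: Gamma(9.2+4, 14.8+1.22) = Gamma(13.2, 16.02).
The predictive distribution for the next observation is Lomax; its mean is β/(α−1) = 16.02/12.2 = 1.3131.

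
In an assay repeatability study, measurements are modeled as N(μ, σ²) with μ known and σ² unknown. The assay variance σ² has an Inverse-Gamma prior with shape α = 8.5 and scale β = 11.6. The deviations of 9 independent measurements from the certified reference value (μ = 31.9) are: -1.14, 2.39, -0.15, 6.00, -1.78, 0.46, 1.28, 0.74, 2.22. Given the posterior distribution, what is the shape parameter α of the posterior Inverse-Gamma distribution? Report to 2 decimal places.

13.00

With known mean μ and an Inverse-Gamma(α, β) prior on σ², the Normal likelihood is conjugate: posterior is Inv-Gamma(α + n/2, β + Σ(xᵢ−μ)²/2).
Σ(xᵢ−μ)² = (-1.14)² + (2.39)² + (-0.15)² + (6.00)² + (-1.78)² + (0.46)² + (1.28)² + (0.74)² + (2.22)² = 53.5286.
Posterior: Inv-Gamma(8.5 + 9/2, 11.6 + 53.5286/2) = Inv-Gamma(13.00, 38.36430).
Posterior α = 13.00.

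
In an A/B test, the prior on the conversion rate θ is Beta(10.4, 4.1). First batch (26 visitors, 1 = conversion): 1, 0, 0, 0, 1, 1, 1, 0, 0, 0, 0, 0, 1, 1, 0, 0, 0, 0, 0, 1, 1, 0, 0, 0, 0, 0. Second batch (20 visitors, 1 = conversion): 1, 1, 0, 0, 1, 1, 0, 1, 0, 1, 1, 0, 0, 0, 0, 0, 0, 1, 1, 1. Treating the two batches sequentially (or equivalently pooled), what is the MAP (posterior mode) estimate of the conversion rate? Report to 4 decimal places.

The Beta prior is conjugate to a Binomial/Bernoulli likelihood; the update adds successes to α and failures to β.
After batch 1: Beta(10.4+8, 4.1+18) = Beta(18.4, 22.1).
After batch 2: Beta(18.4+10, 22.1+10) = Beta(28.4, 32.1).
Mode of Beta(a,b) for a,b>1 is (a−1)/(a+b−2) = 27.4/58.5 = 0.4684.

0.4684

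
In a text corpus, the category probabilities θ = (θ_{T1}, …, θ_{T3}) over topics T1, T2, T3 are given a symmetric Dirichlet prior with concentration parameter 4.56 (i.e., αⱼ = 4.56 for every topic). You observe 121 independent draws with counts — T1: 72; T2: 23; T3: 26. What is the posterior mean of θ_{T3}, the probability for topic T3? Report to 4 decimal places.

0.2269

The Dirichlet prior is conjugate to the Multinomial likelihood: each posterior αⱼ = prior αⱼ + observed count nⱼ.
Posterior concentration: (76.56, 27.56, 30.56), total = 134.68.
E[θ_{T3}|data] = α_{T3}/Σα = 30.56/134.68 = 0.2269.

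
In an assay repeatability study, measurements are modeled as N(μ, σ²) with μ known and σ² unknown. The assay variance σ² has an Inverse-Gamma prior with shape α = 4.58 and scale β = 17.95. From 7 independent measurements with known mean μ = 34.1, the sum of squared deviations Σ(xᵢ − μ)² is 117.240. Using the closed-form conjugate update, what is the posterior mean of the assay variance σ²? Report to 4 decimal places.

10.8150

With known mean μ and an Inverse-Gamma(α, β) prior on σ², the Normal likelihood is conjugate: posterior is Inv-Gamma(α + n/2, β + Σ(xᵢ−μ)²/2).
Posterior: Inv-Gamma(4.58 + 7/2, 17.95 + 117.240/2) = Inv-Gamma(8.08, 76.5700).
E[σ²|data] = β/(α−1) = 76.5700/7.08 = 10.8150.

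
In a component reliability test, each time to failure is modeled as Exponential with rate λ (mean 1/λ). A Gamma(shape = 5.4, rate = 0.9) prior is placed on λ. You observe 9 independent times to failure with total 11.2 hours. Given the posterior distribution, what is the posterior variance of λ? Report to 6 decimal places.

With a Gamma(shape α, rate β) prior on the exponential rate λ, the posterior after n observations with total T = Σxᵢ is Gamma(α+n, β+T).
Posterior: Gamma(5.4+9, 0.9+11.2) = Gamma(14.4, 12.1).
Var = α/β² = 0.098354.

0.098354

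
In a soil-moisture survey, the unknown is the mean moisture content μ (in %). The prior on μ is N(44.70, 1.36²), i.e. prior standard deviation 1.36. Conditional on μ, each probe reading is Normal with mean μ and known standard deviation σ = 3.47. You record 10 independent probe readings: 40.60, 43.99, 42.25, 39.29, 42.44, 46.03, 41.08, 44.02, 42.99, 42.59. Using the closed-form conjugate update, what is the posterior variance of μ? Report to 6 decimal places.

For Normal data with known variance σ², a Normal(μ₀, σ₀²) prior on μ is conjugate. Posterior precision = 1/σ₀² + n/σ²; posterior mean is the precision-weighted average of μ₀ and x̄.
σ₀² = 1.36² = 1.8496, σ² = 3.47² = 12.0409; σ² + n·σ₀² = 12.0409 + 10·1.8496 = 30.5369.
Posterior precision = 1/σ₀² + n/σ² = 1/1.8496 + 10/12.0409 = (σ² + n·σ₀²)/(σ₀²σ²) = 30.5369/(1.8496·12.0409); posterior variance σₙ² = σ₀²σ²/(σ² + n·σ₀²) = 1.8496·12.0409/30.5369 = 0.729309.

0.729309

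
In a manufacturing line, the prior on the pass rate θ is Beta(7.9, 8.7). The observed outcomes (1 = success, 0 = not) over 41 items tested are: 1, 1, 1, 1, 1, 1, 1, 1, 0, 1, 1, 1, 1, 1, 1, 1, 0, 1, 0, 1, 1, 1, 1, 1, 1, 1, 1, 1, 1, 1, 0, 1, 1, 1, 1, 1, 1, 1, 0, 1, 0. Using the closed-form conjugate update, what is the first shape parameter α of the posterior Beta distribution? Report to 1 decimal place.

The Beta prior is conjugate to a Binomial/Bernoulli likelihood; the update adds successes to α and failures to β.
Posterior: Beta(α+k, β+n−k) = Beta(7.9+35, 8.7+6) = Beta(42.9, 14.7).
Posterior α = 42.9.

42.9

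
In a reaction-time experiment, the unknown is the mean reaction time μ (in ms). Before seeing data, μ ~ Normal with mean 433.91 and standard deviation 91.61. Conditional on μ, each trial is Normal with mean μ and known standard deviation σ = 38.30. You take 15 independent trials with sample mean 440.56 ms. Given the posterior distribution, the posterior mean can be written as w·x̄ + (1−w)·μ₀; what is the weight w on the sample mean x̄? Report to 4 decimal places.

For Normal data with known variance σ², a Normal(μ₀, σ₀²) prior on μ is conjugate. Posterior precision = 1/σ₀² + n/σ²; posterior mean is the precision-weighted average of μ₀ and x̄.
σ₀² = 91.61² = 8392.3921, σ² = 38.30² = 1466.89. Prior precision 1/σ₀² = 1/8392.3921; data precision n/σ² = 15/1466.89.
w = (n/σ²)/(1/σ₀² + n/σ²) = n·σ₀²/(σ² + n·σ₀²) = 15·8392.3921/(1466.89 + 15·8392.3921) = 125885.8815/127352.7715 = 0.9885.

0.9885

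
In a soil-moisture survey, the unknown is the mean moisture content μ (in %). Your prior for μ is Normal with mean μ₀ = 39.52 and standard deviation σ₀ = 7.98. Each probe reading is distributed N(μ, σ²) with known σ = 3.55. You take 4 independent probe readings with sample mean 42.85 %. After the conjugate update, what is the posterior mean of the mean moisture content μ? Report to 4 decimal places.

42.6930

For Normal data with known variance σ², a Normal(μ₀, σ₀²) prior on μ is conjugate. Posterior precision = 1/σ₀² + n/σ²; posterior mean is the precision-weighted average of μ₀ and x̄.
n·x̄ = 4·42.85 = 171.4.
σ₀² = 7.98² = 63.6804, σ² = 3.55² = 12.6025; σ² + n·σ₀² = 12.6025 + 4·63.6804 = 267.3241.
Posterior mean = (μ₀/σ₀² + n·x̄/σ²)/(1/σ₀² + n/σ²) = (σ²·μ₀ + σ₀²·n·x̄)/(σ² + n·σ₀²) = (12.6025·39.52 + 63.6804·171.4)/267.3241 = 11412.87136/267.3241 = 42.6930.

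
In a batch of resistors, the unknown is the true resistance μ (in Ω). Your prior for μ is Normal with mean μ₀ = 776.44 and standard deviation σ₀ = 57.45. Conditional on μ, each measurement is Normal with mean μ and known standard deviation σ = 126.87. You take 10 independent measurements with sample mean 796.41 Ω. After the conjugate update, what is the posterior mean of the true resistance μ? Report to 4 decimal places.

For Normal data with known variance σ², a Normal(μ₀, σ₀²) prior on μ is conjugate. Posterior precision = 1/σ₀² + n/σ²; posterior mean is the precision-weighted average of μ₀ and x̄.
n·x̄ = 10·796.41 = 7964.1.
σ₀² = 57.45² = 3300.5025, σ² = 126.87² = 16095.9969; σ² + n·σ₀² = 16095.9969 + 10·3300.5025 = 49101.0219.
Posterior mean = (μ₀/σ₀² + n·x̄/σ²)/(1/σ₀² + n/σ²) = (σ²·μ₀ + σ₀²·n·x̄)/(σ² + n·σ₀²) = (16095.9969·776.44 + 3300.5025·7964.1)/49101.0219 = 38783107.793286/49101.0219 = 789.8636.

789.8636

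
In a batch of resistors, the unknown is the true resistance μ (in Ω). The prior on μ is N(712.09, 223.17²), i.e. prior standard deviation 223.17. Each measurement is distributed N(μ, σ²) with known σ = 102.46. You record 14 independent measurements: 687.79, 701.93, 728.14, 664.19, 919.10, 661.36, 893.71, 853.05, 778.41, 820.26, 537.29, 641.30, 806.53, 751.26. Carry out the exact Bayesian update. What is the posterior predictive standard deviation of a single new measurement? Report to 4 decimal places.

106.0037

For Normal data with known variance σ², a Normal(μ₀, σ₀²) prior on μ is conjugate. Posterior precision = 1/σ₀² + n/σ²; posterior mean is the precision-weighted average of μ₀ and x̄.
σ₀² = 223.17² = 49804.8489, σ² = 102.46² = 10498.0516; σ² + n·σ₀² = 10498.0516 + 14·49804.8489 = 707765.9362.
Posterior precision = 1/σ₀² + n/σ² = 1/49804.8489 + 14/10498.0516 = (σ² + n·σ₀²)/(σ₀²σ²) = 707765.9362/(49804.8489·10498.0516); posterior variance σₙ² = σ₀²σ²/(σ² + n·σ₀²) = 49804.8489·10498.0516/707765.9362 = 738.738398.
Predictive variance for one new observation = σₙ² + σ² = 49804.8489·10498.0516/707765.9362 + 10498.0516 = σ²·(σ₀² + 707765.9362)/707765.9362 = 10498.0516·757570.7851/707765.9362 = 11236.789998; SD = √(10498.0516·757570.7851/707765.9362) = 106.0037.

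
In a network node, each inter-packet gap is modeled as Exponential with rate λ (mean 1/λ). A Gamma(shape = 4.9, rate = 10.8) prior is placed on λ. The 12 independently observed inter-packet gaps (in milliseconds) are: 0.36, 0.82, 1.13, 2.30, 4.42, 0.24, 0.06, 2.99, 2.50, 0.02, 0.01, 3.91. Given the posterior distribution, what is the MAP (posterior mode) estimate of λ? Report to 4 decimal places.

0.5379

With a Gamma(shape α, rate β) prior on the exponential rate λ, the posterior after n observations with total T = Σxᵢ is Gamma(α+n, β+T).
Sum of observations T = 18.76 milliseconds; n = 12.
Posterior: Gamma(4.9+12, 10.8+18.76) = Gamma(16.9, 29.56).
Mode = (α−1)/β = 0.5379.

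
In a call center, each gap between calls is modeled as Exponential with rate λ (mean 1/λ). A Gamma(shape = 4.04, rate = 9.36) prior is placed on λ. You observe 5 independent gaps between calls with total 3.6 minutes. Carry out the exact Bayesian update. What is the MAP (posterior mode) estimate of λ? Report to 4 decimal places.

With a Gamma(shape α, rate β) prior on the exponential rate λ, the posterior after n observations with total T = Σxᵢ is Gamma(α+n, β+T).
Posterior: Gamma(4.04+5, 9.36+3.6) = Gamma(9.04, 12.96).
Mode = (α−1)/β = 0.6204.

0.6204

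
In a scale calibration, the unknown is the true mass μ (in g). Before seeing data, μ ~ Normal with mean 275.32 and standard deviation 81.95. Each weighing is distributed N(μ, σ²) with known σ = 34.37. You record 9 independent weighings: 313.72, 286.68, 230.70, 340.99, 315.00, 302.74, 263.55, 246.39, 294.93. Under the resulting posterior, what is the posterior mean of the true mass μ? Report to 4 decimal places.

288.0512

For Normal data with known variance σ², a Normal(μ₀, σ₀²) prior on μ is conjugate. Posterior precision = 1/σ₀² + n/σ²; posterior mean is the precision-weighted average of μ₀ and x̄.
Σxᵢ = 313.72 + 286.68 + 230.70 + 340.99 + 315.00 + 302.74 + 263.55 + 246.39 + 294.93 = 2594.7, so n·x̄ = 2594.7.
σ₀² = 81.95² = 6715.8025, σ² = 34.37² = 1181.2969; σ² + n·σ₀² = 1181.2969 + 9·6715.8025 = 61623.5194.
Posterior mean = (μ₀/σ₀² + n·x̄/σ²)/(1/σ₀² + n/σ²) = (σ²·μ₀ + σ₀²·n·x̄)/(σ² + n·σ₀²) = (1181.2969·275.32 + 6715.8025·2594.7)/61623.5194 = 17750727.409258/61623.5194 = 288.0512.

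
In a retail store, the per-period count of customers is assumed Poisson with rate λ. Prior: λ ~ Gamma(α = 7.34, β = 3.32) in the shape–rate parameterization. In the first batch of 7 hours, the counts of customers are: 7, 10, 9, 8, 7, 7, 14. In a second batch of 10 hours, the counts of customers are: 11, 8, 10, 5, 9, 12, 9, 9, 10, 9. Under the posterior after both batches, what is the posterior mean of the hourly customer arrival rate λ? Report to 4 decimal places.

7.9400

With a Gamma(shape α, rate β) prior, the Poisson likelihood is conjugate: the posterior is Gamma(α + ΣXᵢ, β + n).
Batch 1: sum of counts S = 62 over n = 7 hours.
After batch 1: Gamma(α+S, β+n) = Gamma(7.34+62, 3.32+7) = Gamma(69.34, 10.32).
Batch 2: sum of counts S = 92 over n = 10 hours.
After batch 2: Gamma(α+S, β+n) = Gamma(69.34+92, 10.32+10) = Gamma(161.34, 20.32).
Posterior mean = α/β = 161.34/20.32 = 7.9400.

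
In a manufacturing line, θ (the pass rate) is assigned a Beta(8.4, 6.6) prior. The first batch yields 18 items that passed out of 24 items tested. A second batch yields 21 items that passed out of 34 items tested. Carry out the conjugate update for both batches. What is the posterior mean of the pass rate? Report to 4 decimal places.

0.6493

The Beta prior is conjugate to a Binomial/Bernoulli likelihood; the update adds successes to α and failures to β.
After batch 1: Beta(8.4+18, 6.6+6) = Beta(26.4, 12.6).
After batch 2: Beta(26.4+21, 12.6+13) = Beta(47.4, 25.6).
Posterior mean = α/(α+β) = 47.4/73.0 = 0.6493.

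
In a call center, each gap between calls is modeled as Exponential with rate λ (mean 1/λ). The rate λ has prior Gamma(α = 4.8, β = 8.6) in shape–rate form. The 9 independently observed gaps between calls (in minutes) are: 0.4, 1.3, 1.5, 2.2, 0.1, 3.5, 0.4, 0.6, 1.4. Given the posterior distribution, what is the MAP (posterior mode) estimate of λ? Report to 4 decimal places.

With a Gamma(shape α, rate β) prior on the exponential rate λ, the posterior after n observations with total T = Σxᵢ is Gamma(α+n, β+T).
Sum of observations T = 11.4 minutes; n = 9.
Posterior: Gamma(4.8+9, 8.6+11.4) = Gamma(13.8, 20.0).
Mode = (α−1)/β = 0.6400.

0.6400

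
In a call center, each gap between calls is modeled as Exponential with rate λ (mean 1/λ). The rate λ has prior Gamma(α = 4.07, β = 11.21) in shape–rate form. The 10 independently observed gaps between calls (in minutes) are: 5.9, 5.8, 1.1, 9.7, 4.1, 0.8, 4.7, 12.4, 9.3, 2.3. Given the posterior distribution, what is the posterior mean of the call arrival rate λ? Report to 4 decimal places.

0.2090

With a Gamma(shape α, rate β) prior on the exponential rate λ, the posterior after n observations with total T = Σxᵢ is Gamma(α+n, β+T).
Sum of observations T = 56.1 minutes; n = 10.
Posterior: Gamma(4.07+10, 11.21+56.1) = Gamma(14.07, 67.31).
Posterior mean of λ = α/β = 14.07/67.31 = 0.2090.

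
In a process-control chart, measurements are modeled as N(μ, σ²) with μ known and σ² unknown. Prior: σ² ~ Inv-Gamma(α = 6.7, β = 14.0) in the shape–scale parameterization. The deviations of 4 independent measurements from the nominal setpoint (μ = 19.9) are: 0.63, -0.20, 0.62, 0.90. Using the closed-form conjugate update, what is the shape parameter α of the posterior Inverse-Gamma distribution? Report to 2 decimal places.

With known mean μ and an Inverse-Gamma(α, β) prior on σ², the Normal likelihood is conjugate: posterior is Inv-Gamma(α + n/2, β + Σ(xᵢ−μ)²/2).
Σ(xᵢ−μ)² = (0.63)² + (-0.20)² + (0.62)² + (0.90)² = 1.6313.
Posterior: Inv-Gamma(6.7 + 4/2, 14.0 + 1.6313/2) = Inv-Gamma(8.70, 14.81565).
Posterior α = 8.70.

8.70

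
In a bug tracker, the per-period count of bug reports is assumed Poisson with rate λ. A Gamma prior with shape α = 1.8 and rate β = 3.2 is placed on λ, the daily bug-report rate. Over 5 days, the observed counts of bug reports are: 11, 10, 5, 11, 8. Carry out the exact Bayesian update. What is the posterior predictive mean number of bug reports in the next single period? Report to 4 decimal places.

5.7073

With a Gamma(shape α, rate β) prior, the Poisson likelihood is conjugate: the posterior is Gamma(α + ΣXᵢ, β + n).
Sum of counts S = 45 over n = 5 days.
Posterior: Gamma(α+S, β+n) = Gamma(1.8+45, 3.2+5) = Gamma(46.8, 8.2).
The predictive distribution for one future period is NegBinom with mean α/β = 5.7073.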